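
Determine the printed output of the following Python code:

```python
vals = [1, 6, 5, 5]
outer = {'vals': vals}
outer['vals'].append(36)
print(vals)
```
[1, 6, 5, 5, 36]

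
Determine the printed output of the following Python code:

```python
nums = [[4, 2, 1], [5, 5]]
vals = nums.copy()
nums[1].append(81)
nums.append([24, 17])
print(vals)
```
[[4, 2, 1], [5, 5, 81]]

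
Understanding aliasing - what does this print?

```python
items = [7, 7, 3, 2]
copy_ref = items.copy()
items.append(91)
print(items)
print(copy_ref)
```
[7, 7, 3, 2, 91]
[7, 7, 3, 2]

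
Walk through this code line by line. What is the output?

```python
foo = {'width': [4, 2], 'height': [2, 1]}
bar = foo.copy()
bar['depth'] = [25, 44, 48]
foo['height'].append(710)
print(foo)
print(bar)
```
{'width': [4, 2], 'height': [2, 1, 710]}
{'width': [4, 2], 'height': [2, 1, 710], 'depth': [25, 44, 48]}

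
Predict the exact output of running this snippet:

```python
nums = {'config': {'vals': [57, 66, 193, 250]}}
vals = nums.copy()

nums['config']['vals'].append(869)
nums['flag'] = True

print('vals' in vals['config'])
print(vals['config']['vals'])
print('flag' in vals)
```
True
[57, 66, 193, 250, 869]
False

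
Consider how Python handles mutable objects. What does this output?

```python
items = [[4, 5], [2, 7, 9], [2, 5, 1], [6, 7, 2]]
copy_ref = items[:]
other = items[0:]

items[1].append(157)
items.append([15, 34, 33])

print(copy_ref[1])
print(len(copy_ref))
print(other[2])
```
[2, 7, 9, 157]
4
[2, 5, 1]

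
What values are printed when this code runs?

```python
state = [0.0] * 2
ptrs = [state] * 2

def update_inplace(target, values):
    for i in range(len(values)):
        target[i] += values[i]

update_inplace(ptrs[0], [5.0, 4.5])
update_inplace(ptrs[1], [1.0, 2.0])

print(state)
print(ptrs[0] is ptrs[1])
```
[6.0, 6.5]
True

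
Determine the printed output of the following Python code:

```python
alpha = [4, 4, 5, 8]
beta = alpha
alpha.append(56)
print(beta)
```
[4, 4, 5, 8, 56]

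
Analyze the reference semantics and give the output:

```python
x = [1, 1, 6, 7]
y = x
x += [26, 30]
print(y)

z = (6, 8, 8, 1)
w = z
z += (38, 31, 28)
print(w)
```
[1, 1, 6, 7, 26, 30]
(6, 8, 8, 1)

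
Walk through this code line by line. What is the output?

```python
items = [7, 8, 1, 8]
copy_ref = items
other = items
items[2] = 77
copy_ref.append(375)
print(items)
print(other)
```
[7, 8, 77, 8, 375]
[7, 8, 77, 8, 375]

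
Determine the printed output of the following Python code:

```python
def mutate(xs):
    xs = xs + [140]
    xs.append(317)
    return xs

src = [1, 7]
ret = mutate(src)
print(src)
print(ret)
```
[1, 7]
[1, 7, 140, 317]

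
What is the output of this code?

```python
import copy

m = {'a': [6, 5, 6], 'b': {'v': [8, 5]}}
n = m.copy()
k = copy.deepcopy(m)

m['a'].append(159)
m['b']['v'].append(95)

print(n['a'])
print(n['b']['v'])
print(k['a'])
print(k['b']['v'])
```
[6, 5, 6, 159]
[8, 5, 95]
[6, 5, 6]
[8, 5]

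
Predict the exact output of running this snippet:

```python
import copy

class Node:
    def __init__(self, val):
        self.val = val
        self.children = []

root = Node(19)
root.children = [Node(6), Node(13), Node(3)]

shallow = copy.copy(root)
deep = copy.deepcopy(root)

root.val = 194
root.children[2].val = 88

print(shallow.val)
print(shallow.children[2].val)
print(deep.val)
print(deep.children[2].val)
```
19
88
19
3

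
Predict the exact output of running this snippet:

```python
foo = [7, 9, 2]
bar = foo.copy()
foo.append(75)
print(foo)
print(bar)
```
[7, 9, 2, 75]
[7, 9, 2]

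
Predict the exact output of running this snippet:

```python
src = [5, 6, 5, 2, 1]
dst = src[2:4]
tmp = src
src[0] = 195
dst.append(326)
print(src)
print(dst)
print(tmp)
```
[195, 6, 5, 2, 1]
[5, 2, 326]
[195, 6, 5, 2, 1]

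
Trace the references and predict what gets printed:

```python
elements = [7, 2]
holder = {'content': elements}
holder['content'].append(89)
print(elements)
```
[7, 2, 89]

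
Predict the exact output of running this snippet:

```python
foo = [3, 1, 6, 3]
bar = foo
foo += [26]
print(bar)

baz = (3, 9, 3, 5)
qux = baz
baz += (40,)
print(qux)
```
[3, 1, 6, 3, 26]
(3, 9, 3, 5)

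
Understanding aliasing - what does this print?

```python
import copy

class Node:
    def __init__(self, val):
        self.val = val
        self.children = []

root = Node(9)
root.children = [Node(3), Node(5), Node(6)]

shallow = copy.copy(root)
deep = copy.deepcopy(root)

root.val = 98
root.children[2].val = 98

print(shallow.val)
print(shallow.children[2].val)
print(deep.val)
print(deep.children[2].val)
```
9
98
9
6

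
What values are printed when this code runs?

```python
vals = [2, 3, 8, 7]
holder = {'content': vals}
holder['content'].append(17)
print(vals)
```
[2, 3, 8, 7, 17]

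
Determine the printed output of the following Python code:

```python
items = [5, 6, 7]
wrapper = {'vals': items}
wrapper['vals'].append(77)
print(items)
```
[5, 6, 7, 77]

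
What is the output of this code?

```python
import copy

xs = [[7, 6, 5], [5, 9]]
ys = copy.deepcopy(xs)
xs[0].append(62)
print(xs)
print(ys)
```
[[7, 6, 5, 62], [5, 9]]
[[7, 6, 5], [5, 9]]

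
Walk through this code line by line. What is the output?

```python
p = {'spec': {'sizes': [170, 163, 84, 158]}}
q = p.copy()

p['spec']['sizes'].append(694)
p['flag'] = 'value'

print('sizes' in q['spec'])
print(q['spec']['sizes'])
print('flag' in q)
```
True
[170, 163, 84, 158, 694]
False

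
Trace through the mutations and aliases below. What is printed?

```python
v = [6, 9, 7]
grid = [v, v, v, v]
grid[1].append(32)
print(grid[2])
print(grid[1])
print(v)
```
[6, 9, 7, 32]
[6, 9, 7, 32]
[6, 9, 7, 32]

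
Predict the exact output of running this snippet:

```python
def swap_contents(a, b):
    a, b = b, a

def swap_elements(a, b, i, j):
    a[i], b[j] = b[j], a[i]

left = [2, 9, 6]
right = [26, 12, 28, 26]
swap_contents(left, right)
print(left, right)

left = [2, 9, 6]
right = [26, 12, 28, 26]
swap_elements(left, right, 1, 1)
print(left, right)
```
[2, 9, 6] [26, 12, 28, 26]
[2, 12, 6] [26, 9, 28, 26]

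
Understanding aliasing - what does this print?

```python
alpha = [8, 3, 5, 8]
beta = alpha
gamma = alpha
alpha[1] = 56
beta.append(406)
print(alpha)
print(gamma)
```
[8, 56, 5, 8, 406]
[8, 56, 5, 8, 406]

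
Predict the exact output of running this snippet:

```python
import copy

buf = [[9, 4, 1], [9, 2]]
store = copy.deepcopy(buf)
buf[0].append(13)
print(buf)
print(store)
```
[[9, 4, 1, 13], [9, 2]]
[[9, 4, 1], [9, 2]]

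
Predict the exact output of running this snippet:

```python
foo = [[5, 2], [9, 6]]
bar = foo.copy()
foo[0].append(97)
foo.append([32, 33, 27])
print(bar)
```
[[5, 2, 97], [9, 6]]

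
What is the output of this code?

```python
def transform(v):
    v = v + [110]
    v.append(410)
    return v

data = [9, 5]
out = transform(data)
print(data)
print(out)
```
[9, 5]
[9, 5, 110, 410]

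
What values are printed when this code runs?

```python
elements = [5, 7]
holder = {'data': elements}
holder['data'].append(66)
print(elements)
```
[5, 7, 66]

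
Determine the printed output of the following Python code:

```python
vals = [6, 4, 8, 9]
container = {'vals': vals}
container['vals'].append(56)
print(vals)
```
[6, 4, 8, 9, 56]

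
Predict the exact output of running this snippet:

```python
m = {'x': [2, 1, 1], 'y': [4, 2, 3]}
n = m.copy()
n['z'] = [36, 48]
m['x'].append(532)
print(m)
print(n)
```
{'x': [2, 1, 1, 532], 'y': [4, 2, 3]}
{'x': [2, 1, 1, 532], 'y': [4, 2, 3], 'z': [36, 48]}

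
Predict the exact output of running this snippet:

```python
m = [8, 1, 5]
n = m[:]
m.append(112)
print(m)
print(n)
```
[8, 1, 5, 112]
[8, 1, 5]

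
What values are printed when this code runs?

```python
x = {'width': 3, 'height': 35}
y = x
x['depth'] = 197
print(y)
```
{'width': 3, 'height': 35, 'depth': 197}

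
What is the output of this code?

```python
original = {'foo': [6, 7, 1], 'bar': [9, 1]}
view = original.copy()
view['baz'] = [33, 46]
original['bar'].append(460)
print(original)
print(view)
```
{'foo': [6, 7, 1], 'bar': [9, 1, 460]}
{'foo': [6, 7, 1], 'bar': [9, 1, 460], 'baz': [33, 46]}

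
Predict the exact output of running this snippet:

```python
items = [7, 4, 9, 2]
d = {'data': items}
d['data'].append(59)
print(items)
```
[7, 4, 9, 2, 59]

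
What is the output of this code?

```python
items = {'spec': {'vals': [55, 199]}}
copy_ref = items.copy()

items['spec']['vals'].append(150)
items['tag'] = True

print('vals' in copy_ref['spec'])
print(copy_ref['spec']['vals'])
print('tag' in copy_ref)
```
True
[55, 199, 150]
False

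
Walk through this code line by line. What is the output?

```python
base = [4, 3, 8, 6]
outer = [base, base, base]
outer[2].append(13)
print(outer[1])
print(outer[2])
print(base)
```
[4, 3, 8, 6, 13]
[4, 3, 8, 6, 13]
[4, 3, 8, 6, 13]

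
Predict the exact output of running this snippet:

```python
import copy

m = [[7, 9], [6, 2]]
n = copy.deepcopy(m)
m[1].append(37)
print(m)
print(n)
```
[[7, 9], [6, 2, 37]]
[[7, 9], [6, 2]]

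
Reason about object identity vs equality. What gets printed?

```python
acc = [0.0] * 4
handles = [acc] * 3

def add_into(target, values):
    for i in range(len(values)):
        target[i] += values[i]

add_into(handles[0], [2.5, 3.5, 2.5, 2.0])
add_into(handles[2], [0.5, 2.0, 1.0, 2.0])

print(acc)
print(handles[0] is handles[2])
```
[3.0, 5.5, 3.5, 4.0]
True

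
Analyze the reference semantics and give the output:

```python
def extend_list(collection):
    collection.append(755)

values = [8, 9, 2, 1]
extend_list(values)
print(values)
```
[8, 9, 2, 1, 755]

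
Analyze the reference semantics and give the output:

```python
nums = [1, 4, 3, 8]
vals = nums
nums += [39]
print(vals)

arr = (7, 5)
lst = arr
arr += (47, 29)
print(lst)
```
[1, 4, 3, 8, 39]
(7, 5)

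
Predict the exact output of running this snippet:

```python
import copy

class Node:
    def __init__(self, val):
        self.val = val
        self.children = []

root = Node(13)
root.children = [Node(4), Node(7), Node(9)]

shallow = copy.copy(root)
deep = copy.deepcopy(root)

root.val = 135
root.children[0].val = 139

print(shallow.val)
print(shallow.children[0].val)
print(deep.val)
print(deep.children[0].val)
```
13
139
13
4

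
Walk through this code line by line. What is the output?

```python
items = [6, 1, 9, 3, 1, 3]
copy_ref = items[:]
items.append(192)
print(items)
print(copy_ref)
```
[6, 1, 9, 3, 1, 3, 192]
[6, 1, 9, 3, 1, 3]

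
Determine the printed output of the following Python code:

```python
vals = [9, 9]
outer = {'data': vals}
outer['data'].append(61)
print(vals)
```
[9, 9, 61]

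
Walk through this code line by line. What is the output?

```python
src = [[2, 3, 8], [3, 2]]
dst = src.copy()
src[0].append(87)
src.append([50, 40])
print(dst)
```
[[2, 3, 8, 87], [3, 2]]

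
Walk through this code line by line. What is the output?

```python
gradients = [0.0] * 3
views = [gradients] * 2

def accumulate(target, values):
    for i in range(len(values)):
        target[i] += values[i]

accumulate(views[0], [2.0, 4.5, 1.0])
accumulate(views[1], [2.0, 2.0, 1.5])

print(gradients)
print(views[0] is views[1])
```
[4.0, 6.5, 2.5]
True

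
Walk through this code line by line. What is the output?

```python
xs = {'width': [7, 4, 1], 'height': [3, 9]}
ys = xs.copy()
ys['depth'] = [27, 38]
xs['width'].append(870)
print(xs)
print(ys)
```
{'width': [7, 4, 1, 870], 'height': [3, 9]}
{'width': [7, 4, 1, 870], 'height': [3, 9], 'depth': [27, 38]}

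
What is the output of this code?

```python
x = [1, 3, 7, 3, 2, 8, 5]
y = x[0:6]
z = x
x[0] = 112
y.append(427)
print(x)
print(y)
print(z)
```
[112, 3, 7, 3, 2, 8, 5]
[1, 3, 7, 3, 2, 8, 427]
[112, 3, 7, 3, 2, 8, 5]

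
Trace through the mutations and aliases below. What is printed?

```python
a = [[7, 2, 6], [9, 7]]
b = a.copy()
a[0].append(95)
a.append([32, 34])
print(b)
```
[[7, 2, 6, 95], [9, 7]]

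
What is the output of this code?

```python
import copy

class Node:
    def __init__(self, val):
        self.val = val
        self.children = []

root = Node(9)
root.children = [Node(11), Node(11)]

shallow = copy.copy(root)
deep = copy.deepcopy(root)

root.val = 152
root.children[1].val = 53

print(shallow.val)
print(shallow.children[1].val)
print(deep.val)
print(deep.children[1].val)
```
9
53
9
11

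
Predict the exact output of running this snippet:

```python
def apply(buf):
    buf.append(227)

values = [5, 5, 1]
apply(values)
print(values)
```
[5, 5, 1, 227]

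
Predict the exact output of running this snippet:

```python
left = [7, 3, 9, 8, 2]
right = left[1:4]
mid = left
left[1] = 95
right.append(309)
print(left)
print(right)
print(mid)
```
[7, 95, 9, 8, 2]
[3, 9, 8, 309]
[7, 95, 9, 8, 2]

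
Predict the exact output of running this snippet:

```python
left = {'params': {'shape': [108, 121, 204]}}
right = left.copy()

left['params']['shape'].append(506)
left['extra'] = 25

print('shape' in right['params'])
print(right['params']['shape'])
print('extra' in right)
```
True
[108, 121, 204, 506]
False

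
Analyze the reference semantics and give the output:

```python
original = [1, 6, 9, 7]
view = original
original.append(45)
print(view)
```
[1, 6, 9, 7, 45]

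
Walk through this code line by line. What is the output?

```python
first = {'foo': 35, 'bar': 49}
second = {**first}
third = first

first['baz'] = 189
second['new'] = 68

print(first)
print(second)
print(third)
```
{'foo': 35, 'bar': 49, 'baz': 189}
{'foo': 35, 'bar': 49, 'new': 68}
{'foo': 35, 'bar': 49, 'baz': 189}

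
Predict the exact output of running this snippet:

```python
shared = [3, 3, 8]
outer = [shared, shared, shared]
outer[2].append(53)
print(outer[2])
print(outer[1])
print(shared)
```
[3, 3, 8, 53]
[3, 3, 8, 53]
[3, 3, 8, 53]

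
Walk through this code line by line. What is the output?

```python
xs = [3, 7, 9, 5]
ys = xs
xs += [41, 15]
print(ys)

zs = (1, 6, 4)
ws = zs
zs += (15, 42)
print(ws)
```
[3, 7, 9, 5, 41, 15]
(1, 6, 4)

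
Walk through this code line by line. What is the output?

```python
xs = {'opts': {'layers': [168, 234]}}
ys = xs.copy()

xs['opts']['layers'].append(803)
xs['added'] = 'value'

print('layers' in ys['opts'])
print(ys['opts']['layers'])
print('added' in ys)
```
True
[168, 234, 803]
False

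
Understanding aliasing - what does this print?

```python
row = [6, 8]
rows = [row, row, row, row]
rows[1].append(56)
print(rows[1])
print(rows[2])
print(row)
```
[6, 8, 56]
[6, 8, 56]
[6, 8, 56]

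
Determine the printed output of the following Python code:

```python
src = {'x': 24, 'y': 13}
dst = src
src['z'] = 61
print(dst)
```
{'x': 24, 'y': 13, 'z': 61}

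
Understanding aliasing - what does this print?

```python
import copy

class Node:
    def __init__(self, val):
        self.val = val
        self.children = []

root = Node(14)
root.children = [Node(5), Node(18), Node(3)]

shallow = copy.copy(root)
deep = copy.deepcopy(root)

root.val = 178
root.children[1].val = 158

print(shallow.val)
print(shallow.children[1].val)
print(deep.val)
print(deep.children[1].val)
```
14
158
14
18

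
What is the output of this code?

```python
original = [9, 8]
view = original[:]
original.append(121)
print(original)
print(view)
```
[9, 8, 121]
[9, 8]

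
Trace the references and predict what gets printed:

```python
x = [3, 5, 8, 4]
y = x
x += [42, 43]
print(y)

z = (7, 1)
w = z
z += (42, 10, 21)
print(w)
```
[3, 5, 8, 4, 42, 43]
(7, 1)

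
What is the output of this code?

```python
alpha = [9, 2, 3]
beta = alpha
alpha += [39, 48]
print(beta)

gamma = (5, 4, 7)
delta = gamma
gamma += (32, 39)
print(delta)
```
[9, 2, 3, 39, 48]
(5, 4, 7)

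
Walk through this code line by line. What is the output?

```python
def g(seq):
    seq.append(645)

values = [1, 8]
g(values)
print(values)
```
[1, 8, 645]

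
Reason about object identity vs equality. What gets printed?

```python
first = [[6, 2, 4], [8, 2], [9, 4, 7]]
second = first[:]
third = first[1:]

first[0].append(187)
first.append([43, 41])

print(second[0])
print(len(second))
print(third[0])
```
[6, 2, 4, 187]
3
[8, 2]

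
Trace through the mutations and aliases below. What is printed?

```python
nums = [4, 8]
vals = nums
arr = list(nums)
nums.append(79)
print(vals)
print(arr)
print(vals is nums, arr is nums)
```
[4, 8, 79]
[4, 8]
True False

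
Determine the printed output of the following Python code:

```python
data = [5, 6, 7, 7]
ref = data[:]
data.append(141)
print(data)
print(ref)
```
[5, 6, 7, 7, 141]
[5, 6, 7, 7]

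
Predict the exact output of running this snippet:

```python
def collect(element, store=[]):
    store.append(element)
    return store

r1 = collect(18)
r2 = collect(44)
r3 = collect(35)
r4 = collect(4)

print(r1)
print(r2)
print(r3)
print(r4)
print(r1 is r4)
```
[18, 44, 35, 4]
[18, 44, 35, 4]
[18, 44, 35, 4]
[18, 44, 35, 4]
True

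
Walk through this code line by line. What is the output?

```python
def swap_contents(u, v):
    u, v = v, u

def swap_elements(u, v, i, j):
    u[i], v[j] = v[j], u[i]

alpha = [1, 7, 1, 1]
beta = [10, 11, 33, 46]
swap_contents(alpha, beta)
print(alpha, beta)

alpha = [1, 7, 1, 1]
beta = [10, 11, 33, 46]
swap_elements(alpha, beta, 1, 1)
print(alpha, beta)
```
[1, 7, 1, 1] [10, 11, 33, 46]
[1, 11, 1, 1] [10, 7, 33, 46]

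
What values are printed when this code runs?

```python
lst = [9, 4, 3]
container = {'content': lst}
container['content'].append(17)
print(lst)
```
[9, 4, 3, 17]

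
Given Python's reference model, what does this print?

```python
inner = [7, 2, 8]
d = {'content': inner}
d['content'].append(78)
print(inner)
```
[7, 2, 8, 78]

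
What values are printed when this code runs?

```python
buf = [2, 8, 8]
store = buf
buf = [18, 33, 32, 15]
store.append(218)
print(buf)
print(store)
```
[18, 33, 32, 15]
[2, 8, 8, 218]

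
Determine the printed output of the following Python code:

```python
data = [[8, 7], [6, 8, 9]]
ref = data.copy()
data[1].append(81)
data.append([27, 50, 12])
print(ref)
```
[[8, 7], [6, 8, 9, 81]]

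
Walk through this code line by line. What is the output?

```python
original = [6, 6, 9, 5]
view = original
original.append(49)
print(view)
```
[6, 6, 9, 5, 49]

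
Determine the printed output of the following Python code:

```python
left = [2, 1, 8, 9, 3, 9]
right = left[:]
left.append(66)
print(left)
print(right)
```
[2, 1, 8, 9, 3, 9, 66]
[2, 1, 8, 9, 3, 9]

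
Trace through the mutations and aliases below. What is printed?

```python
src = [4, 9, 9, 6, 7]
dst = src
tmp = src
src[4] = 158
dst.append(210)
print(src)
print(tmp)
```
[4, 9, 9, 6, 158, 210]
[4, 9, 9, 6, 158, 210]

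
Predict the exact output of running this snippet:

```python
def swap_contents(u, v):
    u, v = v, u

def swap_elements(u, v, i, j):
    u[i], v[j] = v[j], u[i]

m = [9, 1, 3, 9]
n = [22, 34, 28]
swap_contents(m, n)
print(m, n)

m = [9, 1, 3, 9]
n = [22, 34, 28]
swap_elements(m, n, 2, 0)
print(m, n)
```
[9, 1, 3, 9] [22, 34, 28]
[9, 1, 22, 9] [3, 34, 28]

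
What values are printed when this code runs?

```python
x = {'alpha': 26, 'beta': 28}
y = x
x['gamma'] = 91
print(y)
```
{'alpha': 26, 'beta': 28, 'gamma': 91}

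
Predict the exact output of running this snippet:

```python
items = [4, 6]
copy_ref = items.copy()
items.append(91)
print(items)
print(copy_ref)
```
[4, 6, 91]
[4, 6]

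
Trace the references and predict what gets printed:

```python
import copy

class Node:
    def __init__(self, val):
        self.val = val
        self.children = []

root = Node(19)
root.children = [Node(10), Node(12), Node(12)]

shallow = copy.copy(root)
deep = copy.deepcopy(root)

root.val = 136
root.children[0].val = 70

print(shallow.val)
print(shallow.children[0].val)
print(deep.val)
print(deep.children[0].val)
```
19
70
19
10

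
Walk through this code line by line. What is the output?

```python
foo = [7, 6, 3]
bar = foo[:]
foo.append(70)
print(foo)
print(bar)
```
[7, 6, 3, 70]
[7, 6, 3]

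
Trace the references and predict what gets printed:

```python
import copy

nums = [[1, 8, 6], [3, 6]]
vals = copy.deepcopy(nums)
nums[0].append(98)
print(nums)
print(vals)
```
[[1, 8, 6, 98], [3, 6]]
[[1, 8, 6], [3, 6]]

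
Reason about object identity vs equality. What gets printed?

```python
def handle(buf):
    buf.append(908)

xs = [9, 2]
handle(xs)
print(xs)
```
[9, 2, 908]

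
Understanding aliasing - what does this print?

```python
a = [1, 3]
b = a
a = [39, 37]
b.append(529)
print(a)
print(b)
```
[39, 37]
[1, 3, 529]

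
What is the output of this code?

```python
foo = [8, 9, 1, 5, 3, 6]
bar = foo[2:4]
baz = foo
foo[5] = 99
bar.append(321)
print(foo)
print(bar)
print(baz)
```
[8, 9, 1, 5, 3, 99]
[1, 5, 321]
[8, 9, 1, 5, 3, 99]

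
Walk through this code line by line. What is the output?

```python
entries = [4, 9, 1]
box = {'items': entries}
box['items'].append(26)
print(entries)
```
[4, 9, 1, 26]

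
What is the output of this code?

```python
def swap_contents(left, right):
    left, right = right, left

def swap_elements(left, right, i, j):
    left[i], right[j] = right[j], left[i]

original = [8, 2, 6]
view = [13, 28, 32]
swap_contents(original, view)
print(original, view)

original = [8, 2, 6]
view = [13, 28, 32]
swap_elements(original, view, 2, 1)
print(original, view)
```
[8, 2, 6] [13, 28, 32]
[8, 2, 28] [13, 6, 32]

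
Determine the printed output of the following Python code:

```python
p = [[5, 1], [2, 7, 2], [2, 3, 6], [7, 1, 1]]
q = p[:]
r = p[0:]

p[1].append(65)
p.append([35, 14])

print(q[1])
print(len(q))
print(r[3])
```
[2, 7, 2, 65]
4
[7, 1, 1]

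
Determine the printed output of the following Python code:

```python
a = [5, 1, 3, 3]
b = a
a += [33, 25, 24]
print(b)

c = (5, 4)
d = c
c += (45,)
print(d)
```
[5, 1, 3, 3, 33, 25, 24]
(5, 4)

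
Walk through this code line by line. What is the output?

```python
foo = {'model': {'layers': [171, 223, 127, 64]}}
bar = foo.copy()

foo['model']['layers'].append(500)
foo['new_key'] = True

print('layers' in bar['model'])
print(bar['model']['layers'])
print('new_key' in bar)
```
True
[171, 223, 127, 64, 500]
False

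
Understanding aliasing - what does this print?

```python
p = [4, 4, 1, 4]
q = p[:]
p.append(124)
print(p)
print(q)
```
[4, 4, 1, 4, 124]
[4, 4, 1, 4]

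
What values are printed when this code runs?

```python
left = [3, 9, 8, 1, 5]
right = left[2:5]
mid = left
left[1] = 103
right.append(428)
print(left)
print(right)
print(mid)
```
[3, 103, 8, 1, 5]
[8, 1, 5, 428]
[3, 103, 8, 1, 5]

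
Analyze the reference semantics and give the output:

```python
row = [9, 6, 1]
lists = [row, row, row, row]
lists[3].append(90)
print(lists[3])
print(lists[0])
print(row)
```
[9, 6, 1, 90]
[9, 6, 1, 90]
[9, 6, 1, 90]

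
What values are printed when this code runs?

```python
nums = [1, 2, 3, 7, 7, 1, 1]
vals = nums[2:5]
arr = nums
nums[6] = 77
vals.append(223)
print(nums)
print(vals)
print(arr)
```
[1, 2, 3, 7, 7, 1, 77]
[3, 7, 7, 223]
[1, 2, 3, 7, 7, 1, 77]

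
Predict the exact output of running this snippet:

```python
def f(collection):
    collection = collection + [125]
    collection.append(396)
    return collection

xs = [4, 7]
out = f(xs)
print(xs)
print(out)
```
[4, 7]
[4, 7, 125, 396]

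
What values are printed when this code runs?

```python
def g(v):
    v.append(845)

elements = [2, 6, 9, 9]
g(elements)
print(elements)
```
[2, 6, 9, 9, 845]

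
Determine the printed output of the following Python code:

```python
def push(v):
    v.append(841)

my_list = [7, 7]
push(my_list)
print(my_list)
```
[7, 7, 841]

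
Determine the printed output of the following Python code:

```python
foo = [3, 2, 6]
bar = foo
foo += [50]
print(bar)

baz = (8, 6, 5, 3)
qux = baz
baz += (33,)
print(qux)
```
[3, 2, 6, 50]
(8, 6, 5, 3)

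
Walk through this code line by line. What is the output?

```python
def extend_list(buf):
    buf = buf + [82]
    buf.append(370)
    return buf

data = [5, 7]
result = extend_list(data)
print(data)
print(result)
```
[5, 7]
[5, 7, 82, 370]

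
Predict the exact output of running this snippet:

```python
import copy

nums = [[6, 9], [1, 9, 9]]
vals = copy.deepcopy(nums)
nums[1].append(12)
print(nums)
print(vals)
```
[[6, 9], [1, 9, 9, 12]]
[[6, 9], [1, 9, 9]]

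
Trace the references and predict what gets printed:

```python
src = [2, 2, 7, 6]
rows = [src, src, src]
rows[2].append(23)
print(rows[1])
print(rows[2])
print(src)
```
[2, 2, 7, 6, 23]
[2, 2, 7, 6, 23]
[2, 2, 7, 6, 23]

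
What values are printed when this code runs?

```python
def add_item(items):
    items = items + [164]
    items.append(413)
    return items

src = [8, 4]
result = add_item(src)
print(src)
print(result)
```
[8, 4]
[8, 4, 164, 413]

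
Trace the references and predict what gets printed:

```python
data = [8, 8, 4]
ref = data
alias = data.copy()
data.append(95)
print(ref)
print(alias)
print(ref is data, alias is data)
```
[8, 8, 4, 95]
[8, 8, 4]
True False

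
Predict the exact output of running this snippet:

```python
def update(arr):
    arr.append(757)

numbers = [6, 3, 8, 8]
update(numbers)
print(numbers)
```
[6, 3, 8, 8, 757]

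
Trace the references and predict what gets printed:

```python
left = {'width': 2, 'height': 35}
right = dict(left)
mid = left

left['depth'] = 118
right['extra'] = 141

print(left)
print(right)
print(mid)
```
{'width': 2, 'height': 35, 'depth': 118}
{'width': 2, 'height': 35, 'extra': 141}
{'width': 2, 'height': 35, 'depth': 118}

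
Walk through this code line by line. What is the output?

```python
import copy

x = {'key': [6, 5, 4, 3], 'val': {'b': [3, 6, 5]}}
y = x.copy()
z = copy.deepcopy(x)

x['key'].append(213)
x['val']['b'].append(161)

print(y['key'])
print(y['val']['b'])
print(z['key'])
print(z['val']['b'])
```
[6, 5, 4, 3, 213]
[3, 6, 5, 161]
[6, 5, 4, 3]
[3, 6, 5]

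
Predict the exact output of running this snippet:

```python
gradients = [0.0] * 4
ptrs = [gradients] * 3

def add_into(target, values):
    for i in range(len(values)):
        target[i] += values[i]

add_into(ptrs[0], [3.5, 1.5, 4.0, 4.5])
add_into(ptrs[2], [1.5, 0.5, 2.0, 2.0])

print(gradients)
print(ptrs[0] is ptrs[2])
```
[5.0, 2.0, 6.0, 6.5]
True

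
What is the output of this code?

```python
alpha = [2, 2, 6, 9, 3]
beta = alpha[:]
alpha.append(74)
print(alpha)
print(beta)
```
[2, 2, 6, 9, 3, 74]
[2, 2, 6, 9, 3]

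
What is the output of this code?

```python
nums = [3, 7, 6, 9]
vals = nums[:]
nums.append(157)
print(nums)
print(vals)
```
[3, 7, 6, 9, 157]
[3, 7, 6, 9]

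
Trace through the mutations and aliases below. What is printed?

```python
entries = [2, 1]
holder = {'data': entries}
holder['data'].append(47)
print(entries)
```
[2, 1, 47]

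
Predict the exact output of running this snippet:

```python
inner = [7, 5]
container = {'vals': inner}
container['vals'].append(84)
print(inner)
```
[7, 5, 84]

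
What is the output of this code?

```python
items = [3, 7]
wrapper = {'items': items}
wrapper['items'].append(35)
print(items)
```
[3, 7, 35]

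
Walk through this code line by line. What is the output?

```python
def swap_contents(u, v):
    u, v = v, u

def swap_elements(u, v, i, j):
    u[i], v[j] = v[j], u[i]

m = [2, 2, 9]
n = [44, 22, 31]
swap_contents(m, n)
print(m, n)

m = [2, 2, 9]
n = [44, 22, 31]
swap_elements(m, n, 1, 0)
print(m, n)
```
[2, 2, 9] [44, 22, 31]
[2, 44, 9] [2, 22, 31]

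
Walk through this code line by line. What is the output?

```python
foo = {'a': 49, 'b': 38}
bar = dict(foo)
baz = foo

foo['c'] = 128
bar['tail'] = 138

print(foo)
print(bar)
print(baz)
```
{'a': 49, 'b': 38, 'c': 128}
{'a': 49, 'b': 38, 'tail': 138}
{'a': 49, 'b': 38, 'c': 128}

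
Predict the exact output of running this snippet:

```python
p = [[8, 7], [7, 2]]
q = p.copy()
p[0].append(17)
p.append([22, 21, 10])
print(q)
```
[[8, 7, 17], [7, 2]]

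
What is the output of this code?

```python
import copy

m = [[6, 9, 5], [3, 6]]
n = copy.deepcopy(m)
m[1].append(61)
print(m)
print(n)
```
[[6, 9, 5], [3, 6, 61]]
[[6, 9, 5], [3, 6]]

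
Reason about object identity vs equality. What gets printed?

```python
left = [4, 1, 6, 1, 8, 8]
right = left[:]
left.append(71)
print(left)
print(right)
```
[4, 1, 6, 1, 8, 8, 71]
[4, 1, 6, 1, 8, 8]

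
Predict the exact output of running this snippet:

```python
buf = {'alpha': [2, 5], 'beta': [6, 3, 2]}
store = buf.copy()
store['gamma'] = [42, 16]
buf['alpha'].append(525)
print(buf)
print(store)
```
{'alpha': [2, 5, 525], 'beta': [6, 3, 2]}
{'alpha': [2, 5, 525], 'beta': [6, 3, 2], 'gamma': [42, 16]}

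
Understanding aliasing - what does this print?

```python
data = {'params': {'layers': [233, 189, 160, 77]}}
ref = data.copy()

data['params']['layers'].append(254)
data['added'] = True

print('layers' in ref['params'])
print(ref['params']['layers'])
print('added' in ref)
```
True
[233, 189, 160, 77, 254]
False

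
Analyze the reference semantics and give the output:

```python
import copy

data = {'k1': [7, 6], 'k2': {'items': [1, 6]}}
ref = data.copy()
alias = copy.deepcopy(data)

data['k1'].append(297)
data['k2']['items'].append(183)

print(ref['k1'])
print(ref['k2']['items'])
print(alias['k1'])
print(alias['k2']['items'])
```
[7, 6, 297]
[1, 6, 183]
[7, 6]
[1, 6]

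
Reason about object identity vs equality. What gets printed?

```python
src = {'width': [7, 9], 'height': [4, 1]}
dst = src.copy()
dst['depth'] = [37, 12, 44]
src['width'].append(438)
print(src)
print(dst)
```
{'width': [7, 9, 438], 'height': [4, 1]}
{'width': [7, 9, 438], 'height': [4, 1], 'depth': [37, 12, 44]}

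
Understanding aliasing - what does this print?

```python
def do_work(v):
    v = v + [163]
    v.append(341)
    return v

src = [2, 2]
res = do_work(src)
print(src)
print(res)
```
[2, 2]
[2, 2, 163, 341]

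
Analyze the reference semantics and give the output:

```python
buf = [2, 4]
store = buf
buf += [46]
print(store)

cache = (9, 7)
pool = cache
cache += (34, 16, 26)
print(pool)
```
[2, 4, 46]
(9, 7)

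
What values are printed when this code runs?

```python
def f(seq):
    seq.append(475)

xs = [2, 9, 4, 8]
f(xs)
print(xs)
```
[2, 9, 4, 8, 475]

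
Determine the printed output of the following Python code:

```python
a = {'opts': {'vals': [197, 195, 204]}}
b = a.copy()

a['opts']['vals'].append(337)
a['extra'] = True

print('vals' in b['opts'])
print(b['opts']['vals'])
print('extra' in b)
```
True
[197, 195, 204, 337]
False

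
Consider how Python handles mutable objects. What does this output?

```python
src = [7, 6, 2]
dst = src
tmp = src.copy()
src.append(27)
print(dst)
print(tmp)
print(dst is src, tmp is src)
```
[7, 6, 2, 27]
[7, 6, 2]
True False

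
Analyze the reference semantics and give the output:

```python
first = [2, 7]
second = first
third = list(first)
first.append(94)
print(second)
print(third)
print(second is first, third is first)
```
[2, 7, 94]
[2, 7]
True False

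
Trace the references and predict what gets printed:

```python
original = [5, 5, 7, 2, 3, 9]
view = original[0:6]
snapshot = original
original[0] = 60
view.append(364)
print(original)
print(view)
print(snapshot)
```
[60, 5, 7, 2, 3, 9]
[5, 5, 7, 2, 3, 9, 364]
[60, 5, 7, 2, 3, 9]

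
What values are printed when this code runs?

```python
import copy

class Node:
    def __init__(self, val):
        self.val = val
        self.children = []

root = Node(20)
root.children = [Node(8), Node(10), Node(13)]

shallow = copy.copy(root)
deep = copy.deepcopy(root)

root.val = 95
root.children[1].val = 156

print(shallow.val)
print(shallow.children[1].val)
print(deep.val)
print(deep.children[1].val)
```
20
156
20
10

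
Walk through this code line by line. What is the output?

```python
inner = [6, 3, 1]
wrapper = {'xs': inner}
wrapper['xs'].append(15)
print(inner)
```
[6, 3, 1, 15]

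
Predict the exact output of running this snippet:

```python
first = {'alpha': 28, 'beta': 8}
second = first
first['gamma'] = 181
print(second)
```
{'alpha': 28, 'beta': 8, 'gamma': 181}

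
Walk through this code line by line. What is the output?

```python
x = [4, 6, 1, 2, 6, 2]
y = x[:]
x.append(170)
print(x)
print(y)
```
[4, 6, 1, 2, 6, 2, 170]
[4, 6, 1, 2, 6, 2]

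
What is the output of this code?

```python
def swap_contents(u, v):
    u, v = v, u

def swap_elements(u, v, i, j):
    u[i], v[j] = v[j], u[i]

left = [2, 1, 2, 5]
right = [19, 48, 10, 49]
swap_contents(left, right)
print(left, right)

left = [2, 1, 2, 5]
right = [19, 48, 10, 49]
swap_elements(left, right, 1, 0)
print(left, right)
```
[2, 1, 2, 5] [19, 48, 10, 49]
[2, 19, 2, 5] [1, 48, 10, 49]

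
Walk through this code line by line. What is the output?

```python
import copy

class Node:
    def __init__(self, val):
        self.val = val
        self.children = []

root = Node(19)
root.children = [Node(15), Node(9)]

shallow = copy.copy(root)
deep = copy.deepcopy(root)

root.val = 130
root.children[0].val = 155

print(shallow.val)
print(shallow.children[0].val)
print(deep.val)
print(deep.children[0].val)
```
19
155
19
15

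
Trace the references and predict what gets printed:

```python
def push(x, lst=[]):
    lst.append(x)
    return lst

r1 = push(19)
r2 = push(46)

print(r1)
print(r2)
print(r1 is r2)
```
[19, 46]
[19, 46]
True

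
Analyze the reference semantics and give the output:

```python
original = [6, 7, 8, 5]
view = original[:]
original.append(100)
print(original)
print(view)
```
[6, 7, 8, 5, 100]
[6, 7, 8, 5]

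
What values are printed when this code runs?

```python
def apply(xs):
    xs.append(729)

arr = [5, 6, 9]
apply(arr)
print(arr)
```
[5, 6, 9, 729]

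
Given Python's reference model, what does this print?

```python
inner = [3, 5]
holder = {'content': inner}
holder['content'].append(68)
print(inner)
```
[3, 5, 68]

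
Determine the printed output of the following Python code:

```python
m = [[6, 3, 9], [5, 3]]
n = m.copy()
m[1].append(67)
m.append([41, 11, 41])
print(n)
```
[[6, 3, 9], [5, 3, 67]]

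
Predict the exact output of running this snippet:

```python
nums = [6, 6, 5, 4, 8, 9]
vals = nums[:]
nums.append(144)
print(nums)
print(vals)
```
[6, 6, 5, 4, 8, 9, 144]
[6, 6, 5, 4, 8, 9]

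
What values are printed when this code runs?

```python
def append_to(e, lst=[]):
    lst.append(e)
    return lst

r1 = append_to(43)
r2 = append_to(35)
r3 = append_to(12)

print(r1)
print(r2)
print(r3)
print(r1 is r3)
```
[43, 35, 12]
[43, 35, 12]
[43, 35, 12]
True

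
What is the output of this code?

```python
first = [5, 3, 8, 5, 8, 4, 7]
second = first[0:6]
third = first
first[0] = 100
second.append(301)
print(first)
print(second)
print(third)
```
[100, 3, 8, 5, 8, 4, 7]
[5, 3, 8, 5, 8, 4, 301]
[100, 3, 8, 5, 8, 4, 7]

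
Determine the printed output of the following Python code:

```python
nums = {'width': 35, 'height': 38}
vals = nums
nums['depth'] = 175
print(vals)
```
{'width': 35, 'height': 38, 'depth': 175}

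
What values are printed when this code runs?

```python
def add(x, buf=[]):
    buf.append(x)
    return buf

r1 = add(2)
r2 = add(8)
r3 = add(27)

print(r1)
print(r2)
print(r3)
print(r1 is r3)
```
[2, 8, 27]
[2, 8, 27]
[2, 8, 27]
True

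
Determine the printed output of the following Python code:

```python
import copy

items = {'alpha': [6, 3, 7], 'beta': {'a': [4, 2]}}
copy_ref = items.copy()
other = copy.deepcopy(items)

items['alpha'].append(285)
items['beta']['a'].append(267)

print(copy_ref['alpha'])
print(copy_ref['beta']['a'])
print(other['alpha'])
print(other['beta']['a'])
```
[6, 3, 7, 285]
[4, 2, 267]
[6, 3, 7]
[4, 2]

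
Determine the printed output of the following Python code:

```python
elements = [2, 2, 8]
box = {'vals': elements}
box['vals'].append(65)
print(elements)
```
[2, 2, 8, 65]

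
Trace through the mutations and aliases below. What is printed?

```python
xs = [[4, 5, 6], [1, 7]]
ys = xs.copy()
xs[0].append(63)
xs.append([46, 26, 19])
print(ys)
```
[[4, 5, 6, 63], [1, 7]]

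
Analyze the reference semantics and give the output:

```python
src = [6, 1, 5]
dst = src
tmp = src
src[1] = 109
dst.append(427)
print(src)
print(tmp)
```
[6, 109, 5, 427]
[6, 109, 5, 427]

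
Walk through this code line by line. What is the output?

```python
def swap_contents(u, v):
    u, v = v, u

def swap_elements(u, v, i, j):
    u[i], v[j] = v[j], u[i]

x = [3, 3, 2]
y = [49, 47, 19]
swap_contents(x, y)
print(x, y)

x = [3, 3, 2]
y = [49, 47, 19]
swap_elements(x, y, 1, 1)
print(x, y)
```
[3, 3, 2] [49, 47, 19]
[3, 47, 2] [49, 3, 19]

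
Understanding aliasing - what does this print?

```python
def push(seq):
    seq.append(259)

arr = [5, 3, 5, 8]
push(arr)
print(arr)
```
[5, 3, 5, 8, 259]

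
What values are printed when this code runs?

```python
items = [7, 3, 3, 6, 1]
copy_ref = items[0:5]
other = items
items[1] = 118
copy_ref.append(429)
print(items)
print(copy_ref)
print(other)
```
[7, 118, 3, 6, 1]
[7, 3, 3, 6, 1, 429]
[7, 118, 3, 6, 1]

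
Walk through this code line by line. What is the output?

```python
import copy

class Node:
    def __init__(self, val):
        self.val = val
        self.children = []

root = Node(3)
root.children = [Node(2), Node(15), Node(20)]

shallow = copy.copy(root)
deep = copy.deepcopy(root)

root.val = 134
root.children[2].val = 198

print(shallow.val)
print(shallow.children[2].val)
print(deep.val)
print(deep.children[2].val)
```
3
198
3
20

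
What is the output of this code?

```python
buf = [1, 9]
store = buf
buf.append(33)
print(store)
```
[1, 9, 33]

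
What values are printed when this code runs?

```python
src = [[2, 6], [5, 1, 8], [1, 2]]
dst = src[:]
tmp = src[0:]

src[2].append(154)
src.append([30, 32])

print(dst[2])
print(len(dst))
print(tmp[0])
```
[1, 2, 154]
3
[2, 6]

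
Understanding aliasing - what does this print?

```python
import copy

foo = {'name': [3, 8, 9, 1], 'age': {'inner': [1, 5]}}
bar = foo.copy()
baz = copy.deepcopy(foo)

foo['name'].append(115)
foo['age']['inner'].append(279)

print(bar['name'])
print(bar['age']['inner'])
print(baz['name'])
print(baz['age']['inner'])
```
[3, 8, 9, 1, 115]
[1, 5, 279]
[3, 8, 9, 1]
[1, 5]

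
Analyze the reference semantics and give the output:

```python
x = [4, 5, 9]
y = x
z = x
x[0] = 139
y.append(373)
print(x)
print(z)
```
[139, 5, 9, 373]
[139, 5, 9, 373]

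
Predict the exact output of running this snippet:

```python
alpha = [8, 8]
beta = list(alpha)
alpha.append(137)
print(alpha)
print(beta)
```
[8, 8, 137]
[8, 8]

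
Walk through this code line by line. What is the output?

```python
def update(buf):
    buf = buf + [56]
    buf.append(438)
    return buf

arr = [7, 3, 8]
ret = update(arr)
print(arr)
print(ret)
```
[7, 3, 8]
[7, 3, 8, 56, 438]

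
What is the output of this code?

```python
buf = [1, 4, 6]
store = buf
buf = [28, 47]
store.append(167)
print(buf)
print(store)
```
[28, 47]
[1, 4, 6, 167]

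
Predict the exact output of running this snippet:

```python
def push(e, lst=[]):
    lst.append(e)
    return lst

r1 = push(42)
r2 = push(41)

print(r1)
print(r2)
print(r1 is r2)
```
[42, 41]
[42, 41]
True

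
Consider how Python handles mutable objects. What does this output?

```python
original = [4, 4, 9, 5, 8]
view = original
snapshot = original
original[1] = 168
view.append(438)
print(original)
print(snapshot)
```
[4, 168, 9, 5, 8, 438]
[4, 168, 9, 5, 8, 438]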